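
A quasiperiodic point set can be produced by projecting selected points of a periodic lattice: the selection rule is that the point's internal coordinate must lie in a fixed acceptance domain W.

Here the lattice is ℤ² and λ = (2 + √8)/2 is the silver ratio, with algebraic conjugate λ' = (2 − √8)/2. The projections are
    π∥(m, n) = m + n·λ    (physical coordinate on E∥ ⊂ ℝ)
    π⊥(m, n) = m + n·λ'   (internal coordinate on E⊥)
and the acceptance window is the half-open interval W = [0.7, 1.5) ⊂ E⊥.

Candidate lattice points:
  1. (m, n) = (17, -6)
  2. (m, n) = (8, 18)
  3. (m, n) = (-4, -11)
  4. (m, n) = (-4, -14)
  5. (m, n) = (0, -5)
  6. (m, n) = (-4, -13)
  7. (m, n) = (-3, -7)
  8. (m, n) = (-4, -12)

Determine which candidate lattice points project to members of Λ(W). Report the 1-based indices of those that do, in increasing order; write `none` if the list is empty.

λ' = (2−√8)/2 ≈ -0.4142.
[1] lift (17,-6): star map gives 19.4853; window check 0.7 ≤ 19.4853 < 1.5 is false → out
[2] lift (8,18): star map gives 0.5442; window check 0.7 ≤ 0.5442 < 1.5 is false → out
[3] lift (-4,-11): star map gives 0.5563; window check 0.7 ≤ 0.5563 < 1.5 is false → out
[4] lift (-4,-14): star map gives 1.7990; window check 0.7 ≤ 1.7990 < 1.5 is false → out
[5] lift (0,-5): star map gives 2.0711; window check 0.7 ≤ 2.0711 < 1.5 is false → out
[6] lift (-4,-13): star map gives 1.3848; window check 0.7 ≤ 1.3848 < 1.5 is true → IN Λ
[7] lift (-3,-7): star map gives -0.1005; window check 0.7 ≤ -0.1005 < 1.5 is false → out
[8] lift (-4,-12): star map gives 0.9706; window check 0.7 ≤ 0.9706 < 1.5 is true → IN Λ

6, 8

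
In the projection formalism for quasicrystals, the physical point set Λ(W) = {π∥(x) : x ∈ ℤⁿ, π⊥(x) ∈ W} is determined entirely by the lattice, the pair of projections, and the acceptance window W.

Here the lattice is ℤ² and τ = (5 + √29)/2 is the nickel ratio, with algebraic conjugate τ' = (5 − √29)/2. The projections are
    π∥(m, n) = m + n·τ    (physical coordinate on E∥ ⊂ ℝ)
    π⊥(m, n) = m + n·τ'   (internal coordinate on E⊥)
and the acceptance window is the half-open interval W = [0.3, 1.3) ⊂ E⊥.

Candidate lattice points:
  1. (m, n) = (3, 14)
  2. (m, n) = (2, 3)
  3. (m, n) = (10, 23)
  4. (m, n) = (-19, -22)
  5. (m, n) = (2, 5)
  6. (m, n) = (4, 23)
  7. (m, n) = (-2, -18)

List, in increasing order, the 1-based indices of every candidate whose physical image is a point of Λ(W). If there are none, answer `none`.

1, 5

Compute τ' = (5−√29)/2 = -0.1926, so π⊥(m,n) = m -0.1926·n.
#1 (3,14): internal coord 3 + (14)·τ' = +0.3038; +0.3038 ∈ [0.3, 1.3) → IN Λ
#2 (2,3): internal coord 2 + (3)·τ' = +1.4223; +1.4223 ∉ [0.3, 1.3) → out
#3 (10,23): internal coord 10 + (23)·τ' = +5.5706; +5.5706 ∉ [0.3, 1.3) → out
#4 (-19,-22): internal coord -19 + (-22)·τ' = -14.7632; -14.7632 ∉ [0.3, 1.3) → out
#5 (2,5): internal coord 2 + (5)·τ' = +1.0371; +1.0371 ∈ [0.3, 1.3) → IN Λ
#6 (4,23): internal coord 4 + (23)·τ' = -0.4294; -0.4294 ∉ [0.3, 1.3) → out
#7 (-2,-18): internal coord -2 + (-18)·τ' = +1.4665; +1.4665 ∉ [0.3, 1.3) → out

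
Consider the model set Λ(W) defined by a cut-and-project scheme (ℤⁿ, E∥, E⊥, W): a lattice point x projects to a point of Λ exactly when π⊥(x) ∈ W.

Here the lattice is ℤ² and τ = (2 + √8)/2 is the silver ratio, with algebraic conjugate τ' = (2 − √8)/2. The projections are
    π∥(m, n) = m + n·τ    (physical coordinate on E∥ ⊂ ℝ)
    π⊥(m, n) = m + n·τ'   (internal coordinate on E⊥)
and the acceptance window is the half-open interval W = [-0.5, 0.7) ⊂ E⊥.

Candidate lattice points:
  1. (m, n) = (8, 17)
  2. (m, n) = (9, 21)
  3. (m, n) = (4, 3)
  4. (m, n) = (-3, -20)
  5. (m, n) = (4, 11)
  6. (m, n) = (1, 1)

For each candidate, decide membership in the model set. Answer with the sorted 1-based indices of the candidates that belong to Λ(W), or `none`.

2, 6

τ' = (2−√8)/2 ≈ -0.4142.
[1] lift (8,17): star map gives 0.9584; window check -0.5 ≤ 0.9584 < 0.7 is false → out
[2] lift (9,21): star map gives 0.3015; window check -0.5 ≤ 0.3015 < 0.7 is true → IN Λ
[3] lift (4,3): star map gives 2.7574; window check -0.5 ≤ 2.7574 < 0.7 is false → out
[4] lift (-3,-20): star map gives 5.2843; window check -0.5 ≤ 5.2843 < 0.7 is false → out
[5] lift (4,11): star map gives -0.5563; window check -0.5 ≤ -0.5563 < 0.7 is false → out
[6] lift (1,1): star map gives 0.5858; window check -0.5 ≤ 0.5858 < 0.7 is true → IN Λ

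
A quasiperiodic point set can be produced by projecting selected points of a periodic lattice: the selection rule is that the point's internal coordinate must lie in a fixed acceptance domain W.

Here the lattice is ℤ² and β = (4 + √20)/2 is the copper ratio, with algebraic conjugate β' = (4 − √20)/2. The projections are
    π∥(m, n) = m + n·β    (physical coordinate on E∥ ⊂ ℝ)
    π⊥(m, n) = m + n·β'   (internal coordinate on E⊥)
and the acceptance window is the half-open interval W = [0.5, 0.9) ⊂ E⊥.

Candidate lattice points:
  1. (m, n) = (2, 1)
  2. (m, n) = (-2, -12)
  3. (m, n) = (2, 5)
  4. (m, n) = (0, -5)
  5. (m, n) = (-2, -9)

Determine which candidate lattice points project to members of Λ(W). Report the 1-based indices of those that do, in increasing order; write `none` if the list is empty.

Numerically β ≈ 4.236068 and β' = −1/β ≈ -0.236068.
candidate 1: (m,n)=(2,1) → π∥ = 2+1·β ≈ 6.236068, π⊥ = 2+1·β' ≈ 1.763932 ∉ [0.5, 0.9) ⇒ out
candidate 2: (m,n)=(-2,-12) → π∥ = -2-12·β ≈ -52.832816, π⊥ = -2-12·β' ≈ 0.832816 ∈ [0.5, 0.9) ⇒ IN Λ
candidate 3: (m,n)=(2,5) → π∥ = 2+5·β ≈ 23.180340, π⊥ = 2+5·β' ≈ 0.819660 ∈ [0.5, 0.9) ⇒ IN Λ
candidate 4: (m,n)=(0,-5) → π∥ = 0-5·β ≈ -21.180340, π⊥ = 0-5·β' ≈ 1.180340 ∉ [0.5, 0.9) ⇒ out
candidate 5: (m,n)=(-2,-9) → π∥ = -2-9·β ≈ -40.124612, π⊥ = -2-9·β' ≈ 0.124612 ∉ [0.5, 0.9) ⇒ out

2, 3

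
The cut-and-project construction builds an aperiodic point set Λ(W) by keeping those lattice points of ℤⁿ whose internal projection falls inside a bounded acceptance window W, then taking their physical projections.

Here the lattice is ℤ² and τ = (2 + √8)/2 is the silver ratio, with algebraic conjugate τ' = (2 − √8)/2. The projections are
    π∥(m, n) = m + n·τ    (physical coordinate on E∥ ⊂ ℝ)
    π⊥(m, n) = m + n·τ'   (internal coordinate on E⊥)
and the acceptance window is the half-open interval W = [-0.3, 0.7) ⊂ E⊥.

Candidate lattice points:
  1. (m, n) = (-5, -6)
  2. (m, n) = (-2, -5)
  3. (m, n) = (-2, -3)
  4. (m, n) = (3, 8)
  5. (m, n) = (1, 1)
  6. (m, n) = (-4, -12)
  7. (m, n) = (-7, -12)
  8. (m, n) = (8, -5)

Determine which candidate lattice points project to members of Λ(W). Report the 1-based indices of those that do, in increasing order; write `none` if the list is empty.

τ' = (2−√8)/2 ≈ -0.414214.
[1] lift (-5,-6): star map gives -2.514719; window check -0.3 ≤ -2.514719 < 0.7 is false → out
[2] lift (-2,-5): star map gives 0.071068; window check -0.3 ≤ 0.071068 < 0.7 is true → IN Λ
[3] lift (-2,-3): star map gives -0.757359; window check -0.3 ≤ -0.757359 < 0.7 is false → out
[4] lift (3,8): star map gives -0.313708; window check -0.3 ≤ -0.313708 < 0.7 is false → out
[5] lift (1,1): star map gives 0.585786; window check -0.3 ≤ 0.585786 < 0.7 is true → IN Λ
[6] lift (-4,-12): star map gives 0.970563; window check -0.3 ≤ 0.970563 < 0.7 is false → out
[7] lift (-7,-12): star map gives -2.029437; window check -0.3 ≤ -2.029437 < 0.7 is false → out
[8] lift (8,-5): star map gives 10.071068; window check -0.3 ≤ 10.071068 < 0.7 is false → out

2, 5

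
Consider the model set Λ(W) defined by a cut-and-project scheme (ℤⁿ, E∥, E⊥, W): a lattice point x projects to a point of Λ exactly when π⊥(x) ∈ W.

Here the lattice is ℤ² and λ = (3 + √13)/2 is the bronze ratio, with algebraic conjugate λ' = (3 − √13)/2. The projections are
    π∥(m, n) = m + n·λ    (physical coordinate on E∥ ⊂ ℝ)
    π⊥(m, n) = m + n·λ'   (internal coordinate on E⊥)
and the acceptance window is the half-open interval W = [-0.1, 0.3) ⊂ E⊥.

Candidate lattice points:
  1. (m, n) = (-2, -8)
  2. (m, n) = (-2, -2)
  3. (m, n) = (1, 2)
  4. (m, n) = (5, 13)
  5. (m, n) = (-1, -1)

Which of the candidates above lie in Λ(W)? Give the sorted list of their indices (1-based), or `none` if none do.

λ' = (3−√13)/2 ≈ -0.30278.
#1 (-2,-8): internal coord -2 + (-8)·λ' = +0.42221; +0.42221 ∉ [-0.1, 0.3) → out
#2 (-2,-2): internal coord -2 + (-2)·λ' = -1.39445; -1.39445 ∉ [-0.1, 0.3) → out
#3 (1,2): internal coord 1 + (2)·λ' = +0.39445; +0.39445 ∉ [-0.1, 0.3) → out
#4 (5,13): internal coord 5 + (13)·λ' = +1.06392; +1.06392 ∉ [-0.1, 0.3) → out
#5 (-1,-1): internal coord -1 + (-1)·λ' = -0.69722; -0.69722 ∉ [-0.1, 0.3) → out

none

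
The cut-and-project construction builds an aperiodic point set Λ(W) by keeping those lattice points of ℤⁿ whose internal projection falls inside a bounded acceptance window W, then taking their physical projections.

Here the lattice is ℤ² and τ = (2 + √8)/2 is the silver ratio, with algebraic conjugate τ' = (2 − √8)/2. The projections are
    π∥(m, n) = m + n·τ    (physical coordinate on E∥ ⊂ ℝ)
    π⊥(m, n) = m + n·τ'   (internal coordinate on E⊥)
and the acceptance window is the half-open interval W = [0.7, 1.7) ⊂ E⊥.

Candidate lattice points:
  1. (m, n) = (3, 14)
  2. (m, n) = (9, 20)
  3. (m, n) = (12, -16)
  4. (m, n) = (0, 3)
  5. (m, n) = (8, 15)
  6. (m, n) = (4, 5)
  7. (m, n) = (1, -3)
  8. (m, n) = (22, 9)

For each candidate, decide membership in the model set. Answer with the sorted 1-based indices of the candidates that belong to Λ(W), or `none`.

Numerically τ ≈ 2.4142 and τ' = −1/τ ≈ -0.4142.
[1] lift (3,14): star map gives -2.7990; window check 0.7 ≤ -2.7990 < 1.7 is false → out
[2] lift (9,20): star map gives 0.7157; window check 0.7 ≤ 0.7157 < 1.7 is true → IN Λ
[3] lift (12,-16): star map gives 18.6274; window check 0.7 ≤ 18.6274 < 1.7 is false → out
[4] lift (0,3): star map gives -1.2426; window check 0.7 ≤ -1.2426 < 1.7 is false → out
[5] lift (8,15): star map gives 1.7868; window check 0.7 ≤ 1.7868 < 1.7 is false → out
[6] lift (4,5): star map gives 1.9289; window check 0.7 ≤ 1.9289 < 1.7 is false → out
[7] lift (1,-3): star map gives 2.2426; window check 0.7 ≤ 2.2426 < 1.7 is false → out
[8] lift (22,9): star map gives 18.2721; window check 0.7 ≤ 18.2721 < 1.7 is false → out

2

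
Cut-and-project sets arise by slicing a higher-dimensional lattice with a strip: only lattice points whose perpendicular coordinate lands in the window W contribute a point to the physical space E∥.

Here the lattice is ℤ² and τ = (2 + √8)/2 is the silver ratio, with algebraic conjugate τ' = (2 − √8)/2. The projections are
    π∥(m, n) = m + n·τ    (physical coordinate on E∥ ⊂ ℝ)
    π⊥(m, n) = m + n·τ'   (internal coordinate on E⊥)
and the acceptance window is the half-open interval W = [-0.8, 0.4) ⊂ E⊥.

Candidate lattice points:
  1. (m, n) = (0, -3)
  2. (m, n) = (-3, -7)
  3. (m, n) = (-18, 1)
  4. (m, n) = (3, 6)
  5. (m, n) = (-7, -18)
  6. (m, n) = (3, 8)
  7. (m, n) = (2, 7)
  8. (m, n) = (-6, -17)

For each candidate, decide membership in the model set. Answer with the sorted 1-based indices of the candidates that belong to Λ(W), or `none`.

2, 6

Compute τ' = (2−√8)/2 = -0.414214, so π⊥(m,n) = m -0.414214·n.
[1] lift (0,-3): star map gives 1.242641; window check -0.8 ≤ 1.242641 < 0.4 is false → out
[2] lift (-3,-7): star map gives -0.100505; window check -0.8 ≤ -0.100505 < 0.4 is true → IN Λ
[3] lift (-18,1): star map gives -18.414214; window check -0.8 ≤ -18.414214 < 0.4 is false → out
[4] lift (3,6): star map gives 0.514719; window check -0.8 ≤ 0.514719 < 0.4 is false → out
[5] lift (-7,-18): star map gives 0.455844; window check -0.8 ≤ 0.455844 < 0.4 is false → out
[6] lift (3,8): star map gives -0.313708; window check -0.8 ≤ -0.313708 < 0.4 is true → IN Λ
[7] lift (2,7): star map gives -0.899495; window check -0.8 ≤ -0.899495 < 0.4 is false → out
[8] lift (-6,-17): star map gives 1.041631; window check -0.8 ≤ 1.041631 < 0.4 is false → out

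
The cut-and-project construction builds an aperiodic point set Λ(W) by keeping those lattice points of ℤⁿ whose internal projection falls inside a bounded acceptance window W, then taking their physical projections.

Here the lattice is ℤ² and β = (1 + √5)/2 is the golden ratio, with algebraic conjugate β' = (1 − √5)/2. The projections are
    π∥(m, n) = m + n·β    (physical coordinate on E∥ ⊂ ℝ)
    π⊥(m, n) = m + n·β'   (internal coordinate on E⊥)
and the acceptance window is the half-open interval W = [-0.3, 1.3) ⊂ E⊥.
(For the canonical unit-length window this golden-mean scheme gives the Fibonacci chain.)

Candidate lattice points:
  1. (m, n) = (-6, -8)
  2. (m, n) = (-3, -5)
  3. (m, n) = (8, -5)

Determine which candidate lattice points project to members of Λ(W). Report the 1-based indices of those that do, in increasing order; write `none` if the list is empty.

2

Compute β' = (1−√5)/2 = -0.61803, so π⊥(m,n) = m -0.61803·n.
[1] lift (-6,-8): star map gives -1.05573; window check -0.3 ≤ -1.05573 < 1.3 is false → out
[2] lift (-3,-5): star map gives 0.09017; window check -0.3 ≤ 0.09017 < 1.3 is true → IN Λ
[3] lift (8,-5): star map gives 11.09017; window check -0.3 ≤ 11.09017 < 1.3 is false → out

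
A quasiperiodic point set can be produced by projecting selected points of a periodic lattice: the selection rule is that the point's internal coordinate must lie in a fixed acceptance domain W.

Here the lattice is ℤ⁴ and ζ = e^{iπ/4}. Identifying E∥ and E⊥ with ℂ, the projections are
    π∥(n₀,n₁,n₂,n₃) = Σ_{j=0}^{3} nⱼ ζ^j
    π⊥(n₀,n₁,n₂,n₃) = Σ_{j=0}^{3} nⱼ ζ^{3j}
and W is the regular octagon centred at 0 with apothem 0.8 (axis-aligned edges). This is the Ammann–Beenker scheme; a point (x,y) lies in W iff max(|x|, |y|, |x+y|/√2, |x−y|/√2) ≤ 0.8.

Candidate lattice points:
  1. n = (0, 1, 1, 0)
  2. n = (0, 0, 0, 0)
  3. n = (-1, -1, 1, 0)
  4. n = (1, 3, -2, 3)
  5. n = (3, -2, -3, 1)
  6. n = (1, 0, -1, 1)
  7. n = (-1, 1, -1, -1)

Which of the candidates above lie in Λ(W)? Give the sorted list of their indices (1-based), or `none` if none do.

With ζ = e^{iπ/4} the internal vectors are ζ^0,ζ^3,ζ^6,ζ^9.
#1 (0, 1, 1, 0): internal (-0.707107, -0.292893); octagon support 0.707107 vs apothem 0.8 → ∈ W
#2 (0, 0, 0, 0): internal (0.000000, 0.000000); octagon support 0.000000 vs apothem 0.8 → ∈ W
#3 (-1, -1, 1, 0): internal (-0.292893, -1.707107); octagon support 1.707107 vs apothem 0.8 → ∉ W
#4 (1, 3, -2, 3): internal (1.000000, 6.242641); octagon support 6.242641 vs apothem 0.8 → ∉ W
#5 (3, -2, -3, 1): internal (5.121320, 2.292893); octagon support 5.242641 vs apothem 0.8 → ∉ W
#6 (1, 0, -1, 1): internal (1.707107, 1.707107); octagon support 2.414214 vs apothem 0.8 → ∉ W
#7 (-1, 1, -1, -1): internal (-2.414214, 1.000000); octagon support 2.414214 vs apothem 0.8 → ∉ W

1, 2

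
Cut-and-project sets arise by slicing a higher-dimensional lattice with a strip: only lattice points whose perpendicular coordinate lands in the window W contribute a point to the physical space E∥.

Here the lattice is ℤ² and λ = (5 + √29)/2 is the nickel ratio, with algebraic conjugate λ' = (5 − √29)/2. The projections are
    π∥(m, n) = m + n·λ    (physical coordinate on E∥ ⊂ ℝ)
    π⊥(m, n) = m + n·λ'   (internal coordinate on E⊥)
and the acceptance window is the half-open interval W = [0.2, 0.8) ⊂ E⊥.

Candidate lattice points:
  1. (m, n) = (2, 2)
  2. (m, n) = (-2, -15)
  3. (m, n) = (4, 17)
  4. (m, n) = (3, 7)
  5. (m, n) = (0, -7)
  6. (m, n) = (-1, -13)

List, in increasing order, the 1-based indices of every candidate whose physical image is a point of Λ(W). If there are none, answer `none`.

λ' = (5−√29)/2 ≈ -0.19258.
#1 (2,2): internal coord 2 + (2)·λ' = +1.61484; +1.61484 ∉ [0.2, 0.8) → out
#2 (-2,-15): internal coord -2 + (-15)·λ' = +0.88874; +0.88874 ∉ [0.2, 0.8) → out
#3 (4,17): internal coord 4 + (17)·λ' = +0.72610; +0.72610 ∈ [0.2, 0.8) → IN Λ
#4 (3,7): internal coord 3 + (7)·λ' = +1.65192; +1.65192 ∉ [0.2, 0.8) → out
#5 (0,-7): internal coord 0 + (-7)·λ' = +1.34808; +1.34808 ∉ [0.2, 0.8) → out
#6 (-1,-13): internal coord -1 + (-13)·λ' = +1.50357; +1.50357 ∉ [0.2, 0.8) → out

3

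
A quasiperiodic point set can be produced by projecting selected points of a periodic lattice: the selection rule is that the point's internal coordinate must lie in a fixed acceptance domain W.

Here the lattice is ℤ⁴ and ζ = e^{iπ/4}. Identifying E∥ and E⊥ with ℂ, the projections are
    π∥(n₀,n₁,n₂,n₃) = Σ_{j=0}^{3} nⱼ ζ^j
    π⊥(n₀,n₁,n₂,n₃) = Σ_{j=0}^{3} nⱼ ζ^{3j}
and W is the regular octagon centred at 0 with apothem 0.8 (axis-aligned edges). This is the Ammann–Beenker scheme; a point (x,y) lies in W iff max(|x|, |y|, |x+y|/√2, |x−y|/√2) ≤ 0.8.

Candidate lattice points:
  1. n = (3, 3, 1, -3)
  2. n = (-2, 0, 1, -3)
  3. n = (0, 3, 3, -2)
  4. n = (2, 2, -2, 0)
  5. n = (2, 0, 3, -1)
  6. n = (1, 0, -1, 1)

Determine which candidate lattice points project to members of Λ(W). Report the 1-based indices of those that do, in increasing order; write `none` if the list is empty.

none

Internal map: ζ^{3j} for j=0..3 gives (1,0), (−√2/2,√2/2), (0,−1), (√2/2,√2/2).
#1 (3, 3, 1, -3): internal (-1.242641, -1.000000); octagon support 1.585786 vs apothem 0.8 → ∉ W
#2 (-2, 0, 1, -3): internal (-4.121320, -3.121320); octagon support 5.121320 vs apothem 0.8 → ∉ W
#3 (0, 3, 3, -2): internal (-3.535534, -2.292893); octagon support 4.121320 vs apothem 0.8 → ∉ W
#4 (2, 2, -2, 0): internal (0.585786, 3.414214); octagon support 3.414214 vs apothem 0.8 → ∉ W
#5 (2, 0, 3, -1): internal (1.292893, -3.707107); octagon support 3.707107 vs apothem 0.8 → ∉ W
#6 (1, 0, -1, 1): internal (1.707107, 1.707107); octagon support 2.414214 vs apothem 0.8 → ∉ W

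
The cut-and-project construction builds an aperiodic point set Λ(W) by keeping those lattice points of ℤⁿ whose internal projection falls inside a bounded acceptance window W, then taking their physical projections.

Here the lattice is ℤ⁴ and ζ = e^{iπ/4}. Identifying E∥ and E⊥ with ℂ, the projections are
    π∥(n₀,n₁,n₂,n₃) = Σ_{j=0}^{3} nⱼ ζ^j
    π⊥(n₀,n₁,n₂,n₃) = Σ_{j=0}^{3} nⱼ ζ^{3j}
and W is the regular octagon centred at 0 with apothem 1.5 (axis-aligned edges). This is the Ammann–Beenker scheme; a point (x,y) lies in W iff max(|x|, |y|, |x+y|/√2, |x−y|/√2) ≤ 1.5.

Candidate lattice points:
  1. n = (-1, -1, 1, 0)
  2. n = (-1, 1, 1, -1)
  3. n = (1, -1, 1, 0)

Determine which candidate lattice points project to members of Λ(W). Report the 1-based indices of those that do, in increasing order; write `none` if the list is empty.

With ζ = e^{iπ/4} the internal vectors are ζ^0,ζ^3,ζ^6,ζ^9.
#1 (-1, -1, 1, 0): internal (-0.29289, -1.70711); octagon support 1.70711 vs apothem 1.5 → ∉ W
#2 (-1, 1, 1, -1): internal (-2.41421, -1.00000); octagon support 2.41421 vs apothem 1.5 → ∉ W
#3 (1, -1, 1, 0): internal (1.70711, -1.70711); octagon support 2.41421 vs apothem 1.5 → ∉ W

none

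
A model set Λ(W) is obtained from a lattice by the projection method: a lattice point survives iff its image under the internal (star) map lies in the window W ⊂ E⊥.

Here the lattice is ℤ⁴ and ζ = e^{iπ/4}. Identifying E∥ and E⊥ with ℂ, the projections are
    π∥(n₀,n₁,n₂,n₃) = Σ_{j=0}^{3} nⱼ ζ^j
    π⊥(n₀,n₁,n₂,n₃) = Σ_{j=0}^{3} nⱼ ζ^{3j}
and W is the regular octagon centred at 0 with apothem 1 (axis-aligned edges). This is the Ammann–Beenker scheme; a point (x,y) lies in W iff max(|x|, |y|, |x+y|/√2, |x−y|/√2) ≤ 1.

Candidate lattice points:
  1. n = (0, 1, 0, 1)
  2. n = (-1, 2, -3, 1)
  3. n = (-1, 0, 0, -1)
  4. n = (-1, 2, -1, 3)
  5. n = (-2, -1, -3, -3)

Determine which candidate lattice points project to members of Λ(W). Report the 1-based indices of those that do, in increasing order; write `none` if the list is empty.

none

π⊥(n) = n₀ + n₁ζ³ + n₂ζ⁶ + n₃ζ⁹ where ζ = e^{iπ/4}.
#1 (0, 1, 0, 1): internal (0.00000, 1.41421); octagon support 1.41421 vs apothem 1 → ∉ W
#2 (-1, 2, -3, 1): internal (-1.70711, 5.12132); octagon support 5.12132 vs apothem 1 → ∉ W
#3 (-1, 0, 0, -1): internal (-1.70711, -0.70711); octagon support 1.70711 vs apothem 1 → ∉ W
#4 (-1, 2, -1, 3): internal (-0.29289, 4.53553); octagon support 4.53553 vs apothem 1 → ∉ W
#5 (-2, -1, -3, -3): internal (-3.41421, 0.17157); octagon support 3.41421 vs apothem 1 → ∉ W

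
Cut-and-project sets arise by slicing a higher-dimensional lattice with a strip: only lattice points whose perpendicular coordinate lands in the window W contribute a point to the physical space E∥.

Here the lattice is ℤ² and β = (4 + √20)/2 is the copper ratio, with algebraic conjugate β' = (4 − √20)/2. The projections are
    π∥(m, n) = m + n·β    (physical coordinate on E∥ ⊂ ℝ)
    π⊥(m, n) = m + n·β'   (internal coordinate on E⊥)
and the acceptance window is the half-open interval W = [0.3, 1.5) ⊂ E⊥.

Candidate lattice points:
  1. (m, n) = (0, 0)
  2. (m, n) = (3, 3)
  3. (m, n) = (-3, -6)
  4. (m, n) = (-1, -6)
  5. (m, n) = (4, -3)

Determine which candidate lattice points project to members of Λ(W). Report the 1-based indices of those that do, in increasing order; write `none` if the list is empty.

4

β' = (4−√20)/2 ≈ -0.23607.
candidate 1: (m,n)=(0,0) → π∥ = 0+0·β ≈ 0.00000, π⊥ = 0+0·β' ≈ 0.00000 ∉ [0.3, 1.5) ⇒ out
candidate 2: (m,n)=(3,3) → π∥ = 3+3·β ≈ 15.70820, π⊥ = 3+3·β' ≈ 2.29180 ∉ [0.3, 1.5) ⇒ out
candidate 3: (m,n)=(-3,-6) → π∥ = -3-6·β ≈ -28.41641, π⊥ = -3-6·β' ≈ -1.58359 ∉ [0.3, 1.5) ⇒ out
candidate 4: (m,n)=(-1,-6) → π∥ = -1-6·β ≈ -26.41641, π⊥ = -1-6·β' ≈ 0.41641 ∈ [0.3, 1.5) ⇒ IN Λ
candidate 5: (m,n)=(4,-3) → π∥ = 4-3·β ≈ -8.70820, π⊥ = 4-3·β' ≈ 4.70820 ∉ [0.3, 1.5) ⇒ out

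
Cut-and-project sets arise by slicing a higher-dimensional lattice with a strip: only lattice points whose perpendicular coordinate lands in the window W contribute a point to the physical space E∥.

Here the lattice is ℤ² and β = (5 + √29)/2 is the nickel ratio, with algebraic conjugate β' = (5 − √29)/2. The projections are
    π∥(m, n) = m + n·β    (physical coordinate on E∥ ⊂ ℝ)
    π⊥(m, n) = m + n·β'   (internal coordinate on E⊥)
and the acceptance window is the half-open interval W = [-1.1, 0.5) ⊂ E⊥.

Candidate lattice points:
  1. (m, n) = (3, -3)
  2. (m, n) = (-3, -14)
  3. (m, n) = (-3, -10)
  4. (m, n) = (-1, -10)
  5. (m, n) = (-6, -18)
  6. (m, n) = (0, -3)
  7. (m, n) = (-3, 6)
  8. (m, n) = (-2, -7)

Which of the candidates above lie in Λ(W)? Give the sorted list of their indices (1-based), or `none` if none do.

2, 3, 8

Numerically β ≈ 5.192582 and β' = −1/β ≈ -0.192582.
candidate 1: (m,n)=(3,-3) → π∥ = 3-3·β ≈ -12.577747, π⊥ = 3-3·β' ≈ 3.577747 ∉ [-1.1, 0.5) ⇒ out
candidate 2: (m,n)=(-3,-14) → π∥ = -3-14·β ≈ -75.696154, π⊥ = -3-14·β' ≈ -0.303846 ∈ [-1.1, 0.5) ⇒ IN Λ
candidate 3: (m,n)=(-3,-10) → π∥ = -3-10·β ≈ -54.925824, π⊥ = -3-10·β' ≈ -1.074176 ∈ [-1.1, 0.5) ⇒ IN Λ
candidate 4: (m,n)=(-1,-10) → π∥ = -1-10·β ≈ -52.925824, π⊥ = -1-10·β' ≈ 0.925824 ∉ [-1.1, 0.5) ⇒ out
candidate 5: (m,n)=(-6,-18) → π∥ = -6-18·β ≈ -99.466483, π⊥ = -6-18·β' ≈ -2.533517 ∉ [-1.1, 0.5) ⇒ out
candidate 6: (m,n)=(0,-3) → π∥ = 0-3·β ≈ -15.577747, π⊥ = 0-3·β' ≈ 0.577747 ∉ [-1.1, 0.5) ⇒ out
candidate 7: (m,n)=(-3,6) → π∥ = -3+6·β ≈ 28.155494, π⊥ = -3+6·β' ≈ -4.155494 ∉ [-1.1, 0.5) ⇒ out
candidate 8: (m,n)=(-2,-7) → π∥ = -2-7·β ≈ -38.348077, π⊥ = -2-7·β' ≈ -0.651923 ∈ [-1.1, 0.5) ⇒ IN Λ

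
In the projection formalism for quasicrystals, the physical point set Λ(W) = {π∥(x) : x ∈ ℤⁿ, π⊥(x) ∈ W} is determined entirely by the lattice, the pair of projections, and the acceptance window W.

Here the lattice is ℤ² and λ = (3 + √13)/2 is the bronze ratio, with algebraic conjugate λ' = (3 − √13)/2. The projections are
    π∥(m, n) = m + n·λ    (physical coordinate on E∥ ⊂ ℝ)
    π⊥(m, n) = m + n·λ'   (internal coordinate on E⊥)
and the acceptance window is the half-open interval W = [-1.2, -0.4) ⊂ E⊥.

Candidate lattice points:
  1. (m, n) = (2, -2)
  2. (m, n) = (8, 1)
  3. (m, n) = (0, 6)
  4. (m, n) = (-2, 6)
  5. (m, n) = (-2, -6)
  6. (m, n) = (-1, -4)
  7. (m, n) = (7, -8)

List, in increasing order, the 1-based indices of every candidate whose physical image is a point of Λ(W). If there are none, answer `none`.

λ' = (3−√13)/2 ≈ -0.30278.
#1 (2,-2): internal coord 2 + (-2)·λ' = +2.60555; +2.60555 ∉ [-1.2, -0.4) → out
#2 (8,1): internal coord 8 + (1)·λ' = +7.69722; +7.69722 ∉ [-1.2, -0.4) → out
#3 (0,6): internal coord 0 + (6)·λ' = -1.81665; -1.81665 ∉ [-1.2, -0.4) → out
#4 (-2,6): internal coord -2 + (6)·λ' = -3.81665; -3.81665 ∉ [-1.2, -0.4) → out
#5 (-2,-6): internal coord -2 + (-6)·λ' = -0.18335; -0.18335 ∉ [-1.2, -0.4) → out
#6 (-1,-4): internal coord -1 + (-4)·λ' = +0.21110; +0.21110 ∉ [-1.2, -0.4) → out
#7 (7,-8): internal coord 7 + (-8)·λ' = +9.42221; +9.42221 ∉ [-1.2, -0.4) → out

none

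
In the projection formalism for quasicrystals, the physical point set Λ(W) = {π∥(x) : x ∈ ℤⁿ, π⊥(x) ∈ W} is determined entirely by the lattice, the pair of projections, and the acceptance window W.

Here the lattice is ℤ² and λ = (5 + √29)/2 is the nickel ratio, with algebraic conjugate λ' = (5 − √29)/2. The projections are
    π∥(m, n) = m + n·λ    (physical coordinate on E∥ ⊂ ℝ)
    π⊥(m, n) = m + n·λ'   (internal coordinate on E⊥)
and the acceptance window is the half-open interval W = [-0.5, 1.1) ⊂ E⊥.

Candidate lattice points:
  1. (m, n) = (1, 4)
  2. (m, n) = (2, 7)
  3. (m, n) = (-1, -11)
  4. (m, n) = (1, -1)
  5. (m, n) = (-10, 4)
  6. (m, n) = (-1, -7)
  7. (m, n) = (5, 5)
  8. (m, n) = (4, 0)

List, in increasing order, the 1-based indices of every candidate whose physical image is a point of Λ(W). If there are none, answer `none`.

1, 2, 6

Compute λ' = (5−√29)/2 = -0.19258, so π⊥(m,n) = m -0.19258·n.
[1] lift (1,4): star map gives 0.22967; window check -0.5 ≤ 0.22967 < 1.1 is true → IN Λ
[2] lift (2,7): star map gives 0.65192; window check -0.5 ≤ 0.65192 < 1.1 is true → IN Λ
[3] lift (-1,-11): star map gives 1.11841; window check -0.5 ≤ 1.11841 < 1.1 is false → out
[4] lift (1,-1): star map gives 1.19258; window check -0.5 ≤ 1.19258 < 1.1 is false → out
[5] lift (-10,4): star map gives -10.77033; window check -0.5 ≤ -10.77033 < 1.1 is false → out
[6] lift (-1,-7): star map gives 0.34808; window check -0.5 ≤ 0.34808 < 1.1 is true → IN Λ
[7] lift (5,5): star map gives 4.03709; window check -0.5 ≤ 4.03709 < 1.1 is false → out
[8] lift (4,0): star map gives 4.00000; window check -0.5 ≤ 4.00000 < 1.1 is false → out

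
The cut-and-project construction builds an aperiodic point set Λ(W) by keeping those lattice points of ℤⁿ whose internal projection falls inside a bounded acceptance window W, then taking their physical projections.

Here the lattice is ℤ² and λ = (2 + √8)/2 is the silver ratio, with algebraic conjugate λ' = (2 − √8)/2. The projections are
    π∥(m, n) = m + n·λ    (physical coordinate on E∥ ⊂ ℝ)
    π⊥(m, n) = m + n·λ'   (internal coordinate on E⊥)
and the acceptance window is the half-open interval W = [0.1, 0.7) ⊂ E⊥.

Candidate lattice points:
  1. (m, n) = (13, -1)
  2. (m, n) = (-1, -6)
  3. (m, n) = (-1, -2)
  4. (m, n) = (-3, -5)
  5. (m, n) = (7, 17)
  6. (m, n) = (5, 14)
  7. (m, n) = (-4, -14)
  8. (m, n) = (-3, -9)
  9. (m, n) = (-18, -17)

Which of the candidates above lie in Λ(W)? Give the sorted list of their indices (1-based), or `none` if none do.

none

λ' = (2−√8)/2 ≈ -0.41421.
candidate 1: (m,n)=(13,-1) → π∥ = 13-1·λ ≈ 10.58579, π⊥ = 13-1·λ' ≈ 13.41421 ∉ [0.1, 0.7) ⇒ out
candidate 2: (m,n)=(-1,-6) → π∥ = -1-6·λ ≈ -15.48528, π⊥ = -1-6·λ' ≈ 1.48528 ∉ [0.1, 0.7) ⇒ out
candidate 3: (m,n)=(-1,-2) → π∥ = -1-2·λ ≈ -5.82843, π⊥ = -1-2·λ' ≈ -0.17157 ∉ [0.1, 0.7) ⇒ out
candidate 4: (m,n)=(-3,-5) → π∥ = -3-5·λ ≈ -15.07107, π⊥ = -3-5·λ' ≈ -0.92893 ∉ [0.1, 0.7) ⇒ out
candidate 5: (m,n)=(7,17) → π∥ = 7+17·λ ≈ 48.04163, π⊥ = 7+17·λ' ≈ -0.04163 ∉ [0.1, 0.7) ⇒ out
candidate 6: (m,n)=(5,14) → π∥ = 5+14·λ ≈ 38.79899, π⊥ = 5+14·λ' ≈ -0.79899 ∉ [0.1, 0.7) ⇒ out
candidate 7: (m,n)=(-4,-14) → π∥ = -4-14·λ ≈ -37.79899, π⊥ = -4-14·λ' ≈ 1.79899 ∉ [0.1, 0.7) ⇒ out
candidate 8: (m,n)=(-3,-9) → π∥ = -3-9·λ ≈ -24.72792, π⊥ = -3-9·λ' ≈ 0.72792 ∉ [0.1, 0.7) ⇒ out
candidate 9: (m,n)=(-18,-17) → π∥ = -18-17·λ ≈ -59.04163, π⊥ = -18-17·λ' ≈ -10.95837 ∉ [0.1, 0.7) ⇒ out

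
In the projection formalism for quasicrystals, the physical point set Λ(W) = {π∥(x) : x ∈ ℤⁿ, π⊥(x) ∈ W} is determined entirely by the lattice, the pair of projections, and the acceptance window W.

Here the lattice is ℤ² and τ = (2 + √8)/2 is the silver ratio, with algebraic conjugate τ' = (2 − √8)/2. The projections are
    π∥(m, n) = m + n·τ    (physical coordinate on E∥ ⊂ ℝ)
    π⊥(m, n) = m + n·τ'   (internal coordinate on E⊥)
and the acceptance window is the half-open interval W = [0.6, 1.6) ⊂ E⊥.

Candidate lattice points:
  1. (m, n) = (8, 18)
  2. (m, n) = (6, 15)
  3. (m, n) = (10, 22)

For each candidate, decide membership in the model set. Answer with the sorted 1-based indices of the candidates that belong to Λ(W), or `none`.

Compute τ' = (2−√8)/2 = -0.41421, so π⊥(m,n) = m -0.41421·n.
candidate 1: (m,n)=(8,18) → π∥ = 8+18·τ ≈ 51.45584, π⊥ = 8+18·τ' ≈ 0.54416 ∉ [0.6, 1.6) ⇒ out
candidate 2: (m,n)=(6,15) → π∥ = 6+15·τ ≈ 42.21320, π⊥ = 6+15·τ' ≈ -0.21320 ∉ [0.6, 1.6) ⇒ out
candidate 3: (m,n)=(10,22) → π∥ = 10+22·τ ≈ 63.11270, π⊥ = 10+22·τ' ≈ 0.88730 ∈ [0.6, 1.6) ⇒ IN Λ

3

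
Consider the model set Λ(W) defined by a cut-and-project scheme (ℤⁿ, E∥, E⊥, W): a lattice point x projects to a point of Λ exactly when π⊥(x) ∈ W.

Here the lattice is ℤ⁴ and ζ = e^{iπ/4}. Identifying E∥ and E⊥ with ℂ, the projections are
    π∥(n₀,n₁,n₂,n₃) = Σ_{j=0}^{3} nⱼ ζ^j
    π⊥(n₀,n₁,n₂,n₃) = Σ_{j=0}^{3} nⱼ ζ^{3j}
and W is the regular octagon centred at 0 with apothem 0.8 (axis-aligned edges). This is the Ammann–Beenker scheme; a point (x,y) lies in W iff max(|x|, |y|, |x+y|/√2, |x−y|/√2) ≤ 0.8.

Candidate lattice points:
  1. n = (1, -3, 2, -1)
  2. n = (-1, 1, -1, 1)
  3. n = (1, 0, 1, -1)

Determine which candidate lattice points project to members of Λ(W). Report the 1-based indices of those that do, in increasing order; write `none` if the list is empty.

none

Internal map: ζ^{3j} for j=0..3 gives (1,0), (−√2/2,√2/2), (0,−1), (√2/2,√2/2).
#1 (1, -3, 2, -1): internal (2.4142, -4.8284); octagon support 5.1213 vs apothem 0.8 → ∉ W
#2 (-1, 1, -1, 1): internal (-1.0000, 2.4142); octagon support 2.4142 vs apothem 0.8 → ∉ W
#3 (1, 0, 1, -1): internal (0.2929, -1.7071); octagon support 1.7071 vs apothem 0.8 → ∉ W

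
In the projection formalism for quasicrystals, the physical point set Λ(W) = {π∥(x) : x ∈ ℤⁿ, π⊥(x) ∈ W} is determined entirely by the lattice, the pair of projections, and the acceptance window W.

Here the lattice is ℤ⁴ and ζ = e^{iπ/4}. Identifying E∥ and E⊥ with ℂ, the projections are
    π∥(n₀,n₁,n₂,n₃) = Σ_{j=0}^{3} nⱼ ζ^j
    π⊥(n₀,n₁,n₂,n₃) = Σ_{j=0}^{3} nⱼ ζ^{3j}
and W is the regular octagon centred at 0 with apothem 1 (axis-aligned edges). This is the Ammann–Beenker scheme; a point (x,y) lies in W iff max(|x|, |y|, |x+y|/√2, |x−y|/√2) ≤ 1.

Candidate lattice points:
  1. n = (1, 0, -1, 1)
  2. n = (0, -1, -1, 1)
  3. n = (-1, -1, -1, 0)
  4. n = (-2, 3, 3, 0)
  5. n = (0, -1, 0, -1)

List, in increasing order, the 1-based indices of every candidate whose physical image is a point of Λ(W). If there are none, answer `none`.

3

π⊥(n) = n₀ + n₁ζ³ + n₂ζ⁶ + n₃ζ⁹ where ζ = e^{iπ/4}.
#1 (1, 0, -1, 1): internal (1.7071, 1.7071); octagon support 2.4142 vs apothem 1 → ∉ W
#2 (0, -1, -1, 1): internal (1.4142, 1.0000); octagon support 1.7071 vs apothem 1 → ∉ W
#3 (-1, -1, -1, 0): internal (-0.2929, 0.2929); octagon support 0.4142 vs apothem 1 → ∈ W
#4 (-2, 3, 3, 0): internal (-4.1213, -0.8787); octagon support 4.1213 vs apothem 1 → ∉ W
#5 (0, -1, 0, -1): internal (0.0000, -1.4142); octagon support 1.4142 vs apothem 1 → ∉ W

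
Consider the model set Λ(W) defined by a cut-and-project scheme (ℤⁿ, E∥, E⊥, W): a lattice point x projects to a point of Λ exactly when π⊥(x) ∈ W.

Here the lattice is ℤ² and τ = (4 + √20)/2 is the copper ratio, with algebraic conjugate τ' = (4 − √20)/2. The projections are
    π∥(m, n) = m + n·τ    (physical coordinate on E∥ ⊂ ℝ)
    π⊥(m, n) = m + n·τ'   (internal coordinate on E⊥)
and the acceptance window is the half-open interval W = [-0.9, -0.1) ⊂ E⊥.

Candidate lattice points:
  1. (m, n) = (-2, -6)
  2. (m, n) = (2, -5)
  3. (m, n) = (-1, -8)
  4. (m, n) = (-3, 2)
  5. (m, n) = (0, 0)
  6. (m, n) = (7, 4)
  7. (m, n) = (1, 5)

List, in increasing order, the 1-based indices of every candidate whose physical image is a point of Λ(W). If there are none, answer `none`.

1, 7

Compute τ' = (4−√20)/2 = -0.23607, so π⊥(m,n) = m -0.23607·n.
[1] lift (-2,-6): star map gives -0.58359; window check -0.9 ≤ -0.58359 < -0.1 is true → IN Λ
[2] lift (2,-5): star map gives 3.18034; window check -0.9 ≤ 3.18034 < -0.1 is false → out
[3] lift (-1,-8): star map gives 0.88854; window check -0.9 ≤ 0.88854 < -0.1 is false → out
[4] lift (-3,2): star map gives -3.47214; window check -0.9 ≤ -3.47214 < -0.1 is false → out
[5] lift (0,0): star map gives 0.00000; window check -0.9 ≤ 0.00000 < -0.1 is false → out
[6] lift (7,4): star map gives 6.05573; window check -0.9 ≤ 6.05573 < -0.1 is false → out
[7] lift (1,5): star map gives -0.18034; window check -0.9 ≤ -0.18034 < -0.1 is true → IN Λ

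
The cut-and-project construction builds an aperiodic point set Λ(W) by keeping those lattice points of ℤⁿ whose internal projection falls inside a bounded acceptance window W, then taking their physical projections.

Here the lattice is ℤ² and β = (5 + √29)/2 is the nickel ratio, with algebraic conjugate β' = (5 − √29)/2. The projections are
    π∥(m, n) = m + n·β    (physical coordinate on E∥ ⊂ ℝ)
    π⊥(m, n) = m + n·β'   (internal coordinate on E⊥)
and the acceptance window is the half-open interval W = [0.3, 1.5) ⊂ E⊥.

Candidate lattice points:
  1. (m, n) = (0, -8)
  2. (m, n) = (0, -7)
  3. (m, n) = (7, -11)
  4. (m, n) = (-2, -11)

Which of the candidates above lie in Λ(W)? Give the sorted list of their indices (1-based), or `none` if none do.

β' = (5−√29)/2 ≈ -0.19258.
#1 (0,-8): internal coord 0 + (-8)·β' = +1.54066; +1.54066 ∉ [0.3, 1.5) → out
#2 (0,-7): internal coord 0 + (-7)·β' = +1.34808; +1.34808 ∈ [0.3, 1.5) → IN Λ
#3 (7,-11): internal coord 7 + (-11)·β' = +9.11841; +9.11841 ∉ [0.3, 1.5) → out
#4 (-2,-11): internal coord -2 + (-11)·β' = +0.11841; +0.11841 ∉ [0.3, 1.5) → out

2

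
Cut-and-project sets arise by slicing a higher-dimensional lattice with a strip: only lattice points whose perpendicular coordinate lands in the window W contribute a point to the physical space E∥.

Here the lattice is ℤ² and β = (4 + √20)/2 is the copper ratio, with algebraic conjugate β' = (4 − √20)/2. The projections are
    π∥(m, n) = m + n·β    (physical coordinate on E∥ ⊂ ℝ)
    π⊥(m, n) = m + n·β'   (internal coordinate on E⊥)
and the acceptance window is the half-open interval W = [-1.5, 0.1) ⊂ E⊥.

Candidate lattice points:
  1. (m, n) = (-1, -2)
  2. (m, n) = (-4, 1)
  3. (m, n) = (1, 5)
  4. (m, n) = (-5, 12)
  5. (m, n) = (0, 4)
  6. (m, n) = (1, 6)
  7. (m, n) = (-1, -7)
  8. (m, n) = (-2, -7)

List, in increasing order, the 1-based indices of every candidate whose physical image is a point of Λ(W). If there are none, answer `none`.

Numerically β ≈ 4.236068 and β' = −1/β ≈ -0.236068.
#1 (-1,-2): internal coord -1 + (-2)·β' = -0.527864; -0.527864 ∈ [-1.5, 0.1) → IN Λ
#2 (-4,1): internal coord -4 + (1)·β' = -4.236068; -4.236068 ∉ [-1.5, 0.1) → out
#3 (1,5): internal coord 1 + (5)·β' = -0.180340; -0.180340 ∈ [-1.5, 0.1) → IN Λ
#4 (-5,12): internal coord -5 + (12)·β' = -7.832816; -7.832816 ∉ [-1.5, 0.1) → out
#5 (0,4): internal coord 0 + (4)·β' = -0.944272; -0.944272 ∈ [-1.5, 0.1) → IN Λ
#6 (1,6): internal coord 1 + (6)·β' = -0.416408; -0.416408 ∈ [-1.5, 0.1) → IN Λ
#7 (-1,-7): internal coord -1 + (-7)·β' = +0.652476; +0.652476 ∉ [-1.5, 0.1) → out
#8 (-2,-7): internal coord -2 + (-7)·β' = -0.347524; -0.347524 ∈ [-1.5, 0.1) → IN Λ

1, 3, 5, 6, 8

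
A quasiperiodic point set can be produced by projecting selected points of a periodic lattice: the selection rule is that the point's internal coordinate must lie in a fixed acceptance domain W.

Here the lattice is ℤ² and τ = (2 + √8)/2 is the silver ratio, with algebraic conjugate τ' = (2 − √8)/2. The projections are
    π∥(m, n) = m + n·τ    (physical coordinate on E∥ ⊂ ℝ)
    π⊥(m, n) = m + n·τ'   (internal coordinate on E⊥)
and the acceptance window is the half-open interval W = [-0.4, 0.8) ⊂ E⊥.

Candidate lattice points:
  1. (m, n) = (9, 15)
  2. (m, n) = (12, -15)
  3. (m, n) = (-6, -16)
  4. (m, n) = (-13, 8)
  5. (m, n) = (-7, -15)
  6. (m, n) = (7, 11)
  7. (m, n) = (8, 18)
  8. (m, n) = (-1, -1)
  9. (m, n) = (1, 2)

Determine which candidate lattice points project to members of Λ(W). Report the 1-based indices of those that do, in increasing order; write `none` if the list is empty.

Compute τ' = (2−√8)/2 = -0.4142, so π⊥(m,n) = m -0.4142·n.
#1 (9,15): internal coord 9 + (15)·τ' = +2.7868; +2.7868 ∉ [-0.4, 0.8) → out
#2 (12,-15): internal coord 12 + (-15)·τ' = +18.2132; +18.2132 ∉ [-0.4, 0.8) → out
#3 (-6,-16): internal coord -6 + (-16)·τ' = +0.6274; +0.6274 ∈ [-0.4, 0.8) → IN Λ
#4 (-13,8): internal coord -13 + (8)·τ' = -16.3137; -16.3137 ∉ [-0.4, 0.8) → out
#5 (-7,-15): internal coord -7 + (-15)·τ' = -0.7868; -0.7868 ∉ [-0.4, 0.8) → out
#6 (7,11): internal coord 7 + (11)·τ' = +2.4437; +2.4437 ∉ [-0.4, 0.8) → out
#7 (8,18): internal coord 8 + (18)·τ' = +0.5442; +0.5442 ∈ [-0.4, 0.8) → IN Λ
#8 (-1,-1): internal coord -1 + (-1)·τ' = -0.5858; -0.5858 ∉ [-0.4, 0.8) → out
#9 (1,2): internal coord 1 + (2)·τ' = +0.1716; +0.1716 ∈ [-0.4, 0.8) → IN Λ

3, 7, 9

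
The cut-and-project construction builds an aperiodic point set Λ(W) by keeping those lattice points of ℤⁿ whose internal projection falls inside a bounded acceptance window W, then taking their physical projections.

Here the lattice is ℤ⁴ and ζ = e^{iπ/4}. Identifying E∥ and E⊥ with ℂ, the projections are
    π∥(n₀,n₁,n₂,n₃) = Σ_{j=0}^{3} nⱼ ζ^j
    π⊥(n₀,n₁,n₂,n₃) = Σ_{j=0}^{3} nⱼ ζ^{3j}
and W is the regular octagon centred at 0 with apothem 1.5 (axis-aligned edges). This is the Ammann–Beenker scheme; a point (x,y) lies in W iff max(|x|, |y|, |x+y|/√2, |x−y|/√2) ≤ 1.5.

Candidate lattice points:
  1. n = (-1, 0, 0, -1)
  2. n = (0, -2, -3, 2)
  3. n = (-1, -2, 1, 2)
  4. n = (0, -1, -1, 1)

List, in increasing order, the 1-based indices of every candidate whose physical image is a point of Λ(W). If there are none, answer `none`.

none

With ζ = e^{iπ/4} the internal vectors are ζ^0,ζ^3,ζ^6,ζ^9.
#1 (-1, 0, 0, -1): internal (-1.7071, -0.7071); octagon support 1.7071 vs apothem 1.5 → ∉ W
#2 (0, -2, -3, 2): internal (2.8284, 3.0000); octagon support 4.1213 vs apothem 1.5 → ∉ W
#3 (-1, -2, 1, 2): internal (1.8284, -1.0000); octagon support 2.0000 vs apothem 1.5 → ∉ W
#4 (0, -1, -1, 1): internal (1.4142, 1.0000); octagon support 1.7071 vs apothem 1.5 → ∉ W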